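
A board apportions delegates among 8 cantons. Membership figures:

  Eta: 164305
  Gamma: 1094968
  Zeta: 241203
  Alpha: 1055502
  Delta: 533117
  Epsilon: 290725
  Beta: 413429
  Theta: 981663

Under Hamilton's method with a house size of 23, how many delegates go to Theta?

5

The standard divisor is 4774912/23 ≈ 207604.87.
Standard quotas: Eta 0.7914, Gamma 5.2743, Zeta 1.1618, Alpha 5.0842, Delta 2.5679, Epsilon 1.4004, Beta 1.9914, Theta 4.7285.
Lower quotas: Eta 0, Gamma 5, Zeta 1, Alpha 5, Delta 2, Epsilon 1, Beta 1, Theta 4 (sum 19, leaving 4 seats).
Remainders in descending order: Beta 0.9914, Eta 0.7914, Theta 0.7285, Delta 0.5679, Epsilon 0.4004, Gamma 0.2743, Zeta 0.1618, Alpha 0.0842.
The surplus seats go to Beta, Eta, Theta, Delta.
Theta receives 5.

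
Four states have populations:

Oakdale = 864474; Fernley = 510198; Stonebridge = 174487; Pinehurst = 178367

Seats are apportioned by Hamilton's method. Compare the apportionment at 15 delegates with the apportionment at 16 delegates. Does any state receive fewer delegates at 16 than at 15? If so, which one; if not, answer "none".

Stonebridge

At 15 seats: Oakdale 7, Fernley 4, Stonebridge 2, Pinehurst 2.
At 16 seats: Oakdale 8, Fernley 5, Stonebridge 1, Pinehurst 2.
Stonebridge drops from 2 to 1.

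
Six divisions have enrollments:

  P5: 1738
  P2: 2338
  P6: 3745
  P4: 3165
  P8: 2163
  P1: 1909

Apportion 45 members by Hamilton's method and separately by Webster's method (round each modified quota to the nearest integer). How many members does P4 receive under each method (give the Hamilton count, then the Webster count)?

Hamilton: P5 5, P2 7, P6 11, P4 9, P8 7, P1 6.
Webster: P5 5, P2 7, P6 11, P4 10, P8 6, P1 6.
P4 gets 9 under Hamilton and 10 under Webster.

9 and 10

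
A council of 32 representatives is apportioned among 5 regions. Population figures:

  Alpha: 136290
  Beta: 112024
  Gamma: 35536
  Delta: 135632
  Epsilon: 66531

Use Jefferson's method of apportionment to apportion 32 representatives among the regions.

Alpha 9, Beta 8, Gamma 2, Delta 9, Epsilon 4

Standard divisor 486013/32 ≈ 15187.906; standard quotas: Alpha 8.974, Beta 7.376, Gamma 2.340, Delta 8.930, Epsilon 4.381.
Rounding down gives 8, 7, 2, 8, 4 = 29 seats, so the divisor must be adjusted.
With modified divisor 13800: modified quotas Alpha 9.876, Beta 8.118, Gamma 2.575, Delta 9.828, Epsilon 4.821.
Rounding down: Alpha 9, Beta 8, Gamma 2, Delta 9, Epsilon 4 (total 32).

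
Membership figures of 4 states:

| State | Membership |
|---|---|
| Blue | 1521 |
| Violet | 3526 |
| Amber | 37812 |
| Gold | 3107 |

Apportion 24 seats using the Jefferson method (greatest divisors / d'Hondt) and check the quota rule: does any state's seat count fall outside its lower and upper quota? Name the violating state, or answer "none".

Amber

Standard quotas: Blue 0.794, Violet 1.841, Amber 19.743, Gold 1.622.
Jefferson allocation: Blue 0, Violet 2, Amber 21, Gold 1.
Amber has quota 19.743 (lower 19, upper 20) but receives 21 — outside the quota interval.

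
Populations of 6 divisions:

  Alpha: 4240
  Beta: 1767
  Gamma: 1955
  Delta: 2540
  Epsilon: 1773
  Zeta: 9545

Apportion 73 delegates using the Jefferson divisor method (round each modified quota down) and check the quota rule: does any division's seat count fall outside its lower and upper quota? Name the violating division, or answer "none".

Standard quotas: Alpha 14.185, Beta 5.912, Gamma 6.541, Delta 8.498, Epsilon 5.932, Zeta 31.933.
Jefferson allocation: Alpha 14, Beta 6, Gamma 6, Delta 8, Epsilon 6, Zeta 33.
Zeta has quota 31.933 (lower 31, upper 32) but receives 33 — outside the quota interval.

Zeta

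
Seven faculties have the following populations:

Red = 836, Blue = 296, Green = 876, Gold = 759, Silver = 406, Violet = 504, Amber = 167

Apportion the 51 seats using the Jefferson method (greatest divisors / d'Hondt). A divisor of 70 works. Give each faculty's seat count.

With modified divisor 70: modified quotas Red 11.943, Blue 4.229, Green 12.514, Gold 10.843, Silver 5.800, Violet 7.200, Amber 2.386.
Rounding down: Red 11, Blue 4, Green 12, Gold 10, Silver 5, Violet 7, Amber 2 (total 51).

Red=11; Blue=4; Green=12; Gold=10; Silver=5; Violet=7; Amber=2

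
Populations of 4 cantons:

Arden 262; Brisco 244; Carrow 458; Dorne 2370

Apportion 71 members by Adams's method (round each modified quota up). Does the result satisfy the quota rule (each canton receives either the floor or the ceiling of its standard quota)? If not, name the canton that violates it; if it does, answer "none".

Dorne

Standard quotas: Arden 5.579, Brisco 5.196, Carrow 9.753, Dorne 50.471.
Adams allocation: Arden 6, Brisco 6, Carrow 10, Dorne 49.
Dorne has quota 50.471 (lower 50, upper 51) but receives 49 — outside the quota interval.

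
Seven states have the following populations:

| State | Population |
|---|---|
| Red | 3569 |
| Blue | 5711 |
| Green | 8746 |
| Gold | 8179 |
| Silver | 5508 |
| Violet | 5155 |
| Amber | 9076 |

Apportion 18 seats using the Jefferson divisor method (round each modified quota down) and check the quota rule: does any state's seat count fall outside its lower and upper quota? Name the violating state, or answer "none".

none

Standard quotas: Red 1.398, Blue 2.237, Green 3.427, Gold 3.204, Silver 2.158, Violet 2.020, Amber 3.556.
Jefferson allocation: Red 1, Blue 2, Green 4, Gold 3, Silver 2, Violet 2, Amber 4.
Every allocation lies between the lower and upper quota.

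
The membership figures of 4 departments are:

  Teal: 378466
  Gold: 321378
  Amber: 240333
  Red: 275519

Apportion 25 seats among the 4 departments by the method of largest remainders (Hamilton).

Teal 8, Gold 6, Amber 5, Red 6

Total 1215696; standard divisor 1215696/25 ≈ 48627.84.
Standard quotas: Teal 7.7829, Gold 6.6089, Amber 4.9423, Red 5.6659.
Lower quotas: Teal 7, Gold 6, Amber 4, Red 5 (sum 22, leaving 3 seats).
Remainders in descending order: Amber 0.9423, Teal 0.7829, Red 0.6659, Gold 0.6089.
The surplus seats go to Amber, Teal, Red.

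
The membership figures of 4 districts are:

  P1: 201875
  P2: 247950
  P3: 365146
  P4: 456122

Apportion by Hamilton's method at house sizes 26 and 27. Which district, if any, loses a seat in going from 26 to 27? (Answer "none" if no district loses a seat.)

none

At 26 seats: P1 4, P2 5, P3 8, P4 9.
At 27 seats: P1 4, P2 5, P3 8, P4 10.
No district's allocation decreased.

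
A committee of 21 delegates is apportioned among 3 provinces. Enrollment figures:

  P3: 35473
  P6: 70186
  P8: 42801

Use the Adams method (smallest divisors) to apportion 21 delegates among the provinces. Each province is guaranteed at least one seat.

P3 5, P6 10, P8 6

Standard divisor 148460/21 ≈ 7069.524; standard quotas: P3 5.018, P6 9.928, P8 6.054.
Rounding up gives 6, 10, 7 = 23 seats, so the divisor must be adjusted.
With modified divisor 7500: modified quotas P3 4.730, P6 9.358, P8 5.707.
Rounding up: P3 5, P6 10, P8 6 (total 21).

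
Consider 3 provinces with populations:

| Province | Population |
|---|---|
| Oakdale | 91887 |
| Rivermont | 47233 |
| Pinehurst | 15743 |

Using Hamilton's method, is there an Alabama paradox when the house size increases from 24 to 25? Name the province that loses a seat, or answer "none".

At 24 seats: Oakdale 14, Rivermont 7, Pinehurst 3.
At 25 seats: Oakdale 15, Rivermont 8, Pinehurst 2.
Pinehurst drops from 3 to 2.

Pinehurst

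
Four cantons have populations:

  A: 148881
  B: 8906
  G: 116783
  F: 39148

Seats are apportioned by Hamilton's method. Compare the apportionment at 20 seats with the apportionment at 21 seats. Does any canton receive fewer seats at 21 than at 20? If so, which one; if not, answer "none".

At 20 seats: A 9, B 1, G 7, F 3.
At 21 seats: A 10, B 0, G 8, F 3.
B drops from 1 to 0.

B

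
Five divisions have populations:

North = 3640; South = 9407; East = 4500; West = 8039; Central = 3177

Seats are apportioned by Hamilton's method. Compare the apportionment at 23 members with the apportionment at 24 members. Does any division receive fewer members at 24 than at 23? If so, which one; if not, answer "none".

Central

At 23 seats: North 3, South 7, East 4, West 6, Central 3.
At 24 seats: North 3, South 8, East 4, West 7, Central 2.
Central drops from 3 to 2.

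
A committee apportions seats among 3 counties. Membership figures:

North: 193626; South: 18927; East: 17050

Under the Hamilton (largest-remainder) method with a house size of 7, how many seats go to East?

Standard divisor: 229603 ÷ 7 ≈ 32800.429.
Standard quotas: North 5.9032, South 0.5770, East 0.5198.
Lower quotas: North 5, South 0, East 0 (sum 5, leaving 2 seats).
Remainders in descending order: North 0.9032, South 0.5770, East 0.5198.
Largest remainders: North, South receive the extra seats.
East receives 0.

0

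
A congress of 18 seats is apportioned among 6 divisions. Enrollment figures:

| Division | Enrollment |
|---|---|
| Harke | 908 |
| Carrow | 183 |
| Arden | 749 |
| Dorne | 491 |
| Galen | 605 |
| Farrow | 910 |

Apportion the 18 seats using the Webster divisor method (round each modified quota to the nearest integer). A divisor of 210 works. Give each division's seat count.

Harke 4, Carrow 1, Arden 4, Dorne 2, Galen 3, Farrow 4

With modified divisor 210: modified quotas Harke 4.324, Carrow 0.871, Arden 3.567, Dorne 2.338, Galen 2.881, Farrow 4.333.
Rounding to the nearest integer: Harke 4, Carrow 1, Arden 4, Dorne 2, Galen 3, Farrow 4 (total 18).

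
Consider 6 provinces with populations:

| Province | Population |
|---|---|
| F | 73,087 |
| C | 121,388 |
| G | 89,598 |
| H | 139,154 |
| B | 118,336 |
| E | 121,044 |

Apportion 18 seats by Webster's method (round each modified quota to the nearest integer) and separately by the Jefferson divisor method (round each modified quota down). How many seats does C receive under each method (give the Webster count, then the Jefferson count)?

Webster: F 2, C 3, G 3, H 4, B 3, E 3.
Jefferson: F 2, C 4, G 2, H 4, B 3, E 3.
C gets 3 under Webster and 4 under Jefferson.

3 and 4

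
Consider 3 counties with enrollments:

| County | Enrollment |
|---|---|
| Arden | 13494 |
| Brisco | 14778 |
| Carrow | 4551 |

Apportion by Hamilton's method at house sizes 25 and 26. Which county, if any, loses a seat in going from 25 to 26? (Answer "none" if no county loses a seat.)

At 25 seats: Arden 10, Brisco 11, Carrow 4.
At 26 seats: Arden 11, Brisco 12, Carrow 3.
Carrow drops from 4 to 3.

Carrow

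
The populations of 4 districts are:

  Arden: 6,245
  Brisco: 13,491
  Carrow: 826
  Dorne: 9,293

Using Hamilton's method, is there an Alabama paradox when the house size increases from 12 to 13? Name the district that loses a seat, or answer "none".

At 12 seats: Arden 3, Brisco 5, Carrow 0, Dorne 4.
At 13 seats: Arden 3, Brisco 6, Carrow 0, Dorne 4.
No district's allocation decreased.

none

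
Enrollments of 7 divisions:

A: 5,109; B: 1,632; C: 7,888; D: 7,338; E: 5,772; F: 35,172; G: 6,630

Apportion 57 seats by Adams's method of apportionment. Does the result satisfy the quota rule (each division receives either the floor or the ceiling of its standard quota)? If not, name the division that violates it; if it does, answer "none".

Standard quotas: A 4.188, B 1.338, C 6.465, D 6.015, E 4.731, F 28.829, G 5.434.
Adams allocation: A 4, B 2, C 7, D 6, E 5, F 27, G 6.
F has quota 28.829 (lower 28, upper 29) but receives 27 — outside the quota interval.

F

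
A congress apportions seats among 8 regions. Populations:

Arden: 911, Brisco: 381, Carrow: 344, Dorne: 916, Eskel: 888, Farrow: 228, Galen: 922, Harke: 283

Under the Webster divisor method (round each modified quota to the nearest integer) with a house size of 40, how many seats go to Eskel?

Standard divisor 4873/40 ≈ 121.825; standard quotas: Arden 7.478, Brisco 3.127, Carrow 2.824, Dorne 7.519, Eskel 7.289, Farrow 1.872, Galen 7.568, Harke 2.323.
Rounding to the nearest integer gives Arden 7, Brisco 3, Carrow 3, Dorne 8, Eskel 7, Farrow 2, Galen 8, Harke 2 — total 40, matching the house size, so no adjustment is needed.
Eskel receives 7.

7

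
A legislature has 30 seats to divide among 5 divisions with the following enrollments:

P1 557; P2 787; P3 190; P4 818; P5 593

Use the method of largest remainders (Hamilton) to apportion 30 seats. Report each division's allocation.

P1 6; P2 8; P3 2; P4 8; P5 6

Standard divisor: 2945 ÷ 30 ≈ 98.167.
Standard quotas: P1 5.674, P2 8.017, P3 1.935, P4 8.333, P5 6.041.
Lower quotas: P1 5, P2 8, P3 1, P4 8, P5 6 (sum 28, leaving 2 seats).
Remainders in descending order: P3 0.935, P1 0.674, P4 0.333, P5 0.041, P2 0.017.
The surplus seats go to P3, P1.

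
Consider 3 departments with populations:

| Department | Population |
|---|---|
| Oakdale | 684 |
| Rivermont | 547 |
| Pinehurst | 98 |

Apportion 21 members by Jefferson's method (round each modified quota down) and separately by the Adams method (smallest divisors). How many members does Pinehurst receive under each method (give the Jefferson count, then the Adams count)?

Jefferson: Oakdale 11, Rivermont 9, Pinehurst 1.
Adams: Oakdale 11, Rivermont 8, Pinehurst 2.
Pinehurst gets 1 under Jefferson and 2 under Adams.

1 and 2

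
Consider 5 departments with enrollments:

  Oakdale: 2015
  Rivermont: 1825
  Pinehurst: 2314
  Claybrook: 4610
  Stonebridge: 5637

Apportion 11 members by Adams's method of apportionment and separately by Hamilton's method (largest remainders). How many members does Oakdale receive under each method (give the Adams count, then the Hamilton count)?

Adams: Oakdale 2, Rivermont 1, Pinehurst 2, Claybrook 3, Stonebridge 3.
Hamilton: Oakdale 1, Rivermont 1, Pinehurst 2, Claybrook 3, Stonebridge 4.
Oakdale gets 2 under Adams and 1 under Hamilton.

2 and 1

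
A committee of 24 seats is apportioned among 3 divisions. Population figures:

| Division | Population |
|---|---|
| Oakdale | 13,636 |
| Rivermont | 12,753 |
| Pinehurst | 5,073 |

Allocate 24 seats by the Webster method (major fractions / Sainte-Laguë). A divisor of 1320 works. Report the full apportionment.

Oakdale 10, Rivermont 10, Pinehurst 4

With modified divisor 1320: modified quotas Oakdale 10.330, Rivermont 9.661, Pinehurst 3.843.
Rounding to the nearest integer: Oakdale 10, Rivermont 10, Pinehurst 4 (total 24).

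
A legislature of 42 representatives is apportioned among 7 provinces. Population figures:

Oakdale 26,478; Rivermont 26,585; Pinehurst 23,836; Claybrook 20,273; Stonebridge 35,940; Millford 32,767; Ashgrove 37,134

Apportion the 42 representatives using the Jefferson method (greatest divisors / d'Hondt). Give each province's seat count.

Standard divisor 203013/42 ≈ 4833.643; standard quotas: Oakdale 5.478, Rivermont 5.500, Pinehurst 4.931, Claybrook 4.194, Stonebridge 7.435, Millford 6.779, Ashgrove 7.682.
Rounding down gives 5, 5, 4, 4, 7, 6, 7 = 38 seats, so the divisor must be adjusted.
With modified divisor 4460: modified quotas Oakdale 5.937, Rivermont 5.961, Pinehurst 5.344, Claybrook 4.546, Stonebridge 8.058, Millford 7.347, Ashgrove 8.326.
Rounding down: Oakdale 5, Rivermont 5, Pinehurst 5, Claybrook 4, Stonebridge 8, Millford 7, Ashgrove 8 (total 42).

Oakdale: 5; Rivermont: 5; Pinehurst: 5; Claybrook: 4; Stonebridge: 8; Millford: 7; Ashgrove: 8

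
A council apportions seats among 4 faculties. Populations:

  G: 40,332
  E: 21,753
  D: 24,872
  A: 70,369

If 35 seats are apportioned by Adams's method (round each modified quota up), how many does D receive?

6

Standard divisor 157326/35 ≈ 4495.029; standard quotas: G 8.973, E 4.839, D 5.533, A 15.655.
Rounding up gives 9, 5, 6, 16 = 36 seats, so the divisor must be adjusted.
With modified divisor 4800: modified quotas G 8.402, E 4.532, D 5.182, A 14.660.
Rounding up: G 9, E 5, D 6, A 15 (total 35).
D receives 6.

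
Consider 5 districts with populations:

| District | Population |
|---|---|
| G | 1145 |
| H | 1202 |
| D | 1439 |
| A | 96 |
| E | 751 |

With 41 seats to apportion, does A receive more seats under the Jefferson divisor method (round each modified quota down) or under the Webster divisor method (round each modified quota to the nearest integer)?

Jefferson: G 10, H 11, D 13, A 0, E 7.
Webster: G 10, H 10, D 13, A 1, E 7.
A gets 0 under Jefferson and 1 under Webster.

Webster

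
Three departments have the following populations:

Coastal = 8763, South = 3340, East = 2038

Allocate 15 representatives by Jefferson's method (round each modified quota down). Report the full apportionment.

Coastal 10, South 3, East 2

Standard divisor 14141/15 ≈ 942.733; standard quotas: Coastal 9.295, South 3.543, East 2.162.
Rounding down gives 9, 3, 2 = 14 seats, so the divisor must be adjusted.
With modified divisor 860: modified quotas Coastal 10.190, South 3.884, East 2.370.
Rounding down: Coastal 10, South 3, East 2 (total 15).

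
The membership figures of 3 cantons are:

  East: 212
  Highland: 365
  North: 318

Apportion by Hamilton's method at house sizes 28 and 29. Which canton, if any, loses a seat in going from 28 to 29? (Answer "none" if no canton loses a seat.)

At 28 seats: East 7, Highland 11, North 10.
At 29 seats: East 7, Highland 12, North 10.
No canton's allocation decreased.

none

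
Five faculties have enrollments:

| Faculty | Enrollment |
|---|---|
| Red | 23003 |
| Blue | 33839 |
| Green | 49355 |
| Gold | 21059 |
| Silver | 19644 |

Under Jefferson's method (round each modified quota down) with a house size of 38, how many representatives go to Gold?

5

Standard divisor 146900/38 ≈ 3865.789; standard quotas: Red 5.950, Blue 8.753, Green 12.767, Gold 5.448, Silver 5.081.
Rounding down gives 5, 8, 12, 5, 5 = 35 seats, so the divisor must be adjusted.
With modified divisor 3600: modified quotas Red 6.390, Blue 9.400, Green 13.710, Gold 5.850, Silver 5.457.
Rounding down: Red 6, Blue 9, Green 13, Gold 5, Silver 5 (total 38).
Gold receives 5.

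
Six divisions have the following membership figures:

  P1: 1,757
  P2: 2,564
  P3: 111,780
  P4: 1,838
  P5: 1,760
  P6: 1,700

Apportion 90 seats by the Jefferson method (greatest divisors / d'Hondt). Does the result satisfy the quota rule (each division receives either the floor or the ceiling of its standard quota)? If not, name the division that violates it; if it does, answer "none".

P3

Standard quotas: P1 1.303, P2 1.901, P3 82.869, P4 1.363, P5 1.305, P6 1.260.
Jefferson allocation: P1 1, P2 1, P3 85, P4 1, P5 1, P6 1.
P3 has quota 82.869 (lower 82, upper 83) but receives 85 — outside the quota interval.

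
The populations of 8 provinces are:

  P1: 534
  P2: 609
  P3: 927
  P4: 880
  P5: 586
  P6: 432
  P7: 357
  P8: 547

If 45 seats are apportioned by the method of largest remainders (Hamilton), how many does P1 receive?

5

Total 4872; standard divisor 4872/45 ≈ 108.267.
Standard quotas: P1 4.932, P2 5.625, P3 8.562, P4 8.128, P5 5.413, P6 3.990, P7 3.297, P8 5.052.
Lower quotas: P1 4, P2 5, P3 8, P4 8, P5 5, P6 3, P7 3, P8 5 (sum 41, leaving 4 seats).
Remainders in descending order: P6 0.990, P1 0.932, P2 0.625, P3 0.562, P5 0.413, P7 0.297, P4 0.128, P8 0.052.
Largest remainders: P6, P1, P2, P3 receive the extra seats.
P1 receives 5.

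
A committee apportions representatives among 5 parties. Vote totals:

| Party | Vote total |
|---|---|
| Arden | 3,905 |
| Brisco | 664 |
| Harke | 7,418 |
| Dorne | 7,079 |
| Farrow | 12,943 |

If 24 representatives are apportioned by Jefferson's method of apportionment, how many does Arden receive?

Standard divisor 32009/24 ≈ 1333.708; standard quotas: Arden 2.928, Brisco 0.498, Harke 5.562, Dorne 5.308, Farrow 9.705.
Rounding down gives 2, 0, 5, 5, 9 = 21 seats, so the divisor must be adjusted.
With modified divisor 1200: modified quotas Arden 3.254, Brisco 0.553, Harke 6.182, Dorne 5.899, Farrow 10.786.
Rounding down: Arden 3, Brisco 0, Harke 6, Dorne 5, Farrow 10 (total 24).
Arden receives 3.

3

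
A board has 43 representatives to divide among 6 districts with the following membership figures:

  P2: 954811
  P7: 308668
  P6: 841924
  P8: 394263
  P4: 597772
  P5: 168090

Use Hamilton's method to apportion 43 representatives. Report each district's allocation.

Total 3265528; standard divisor 3265528/43 ≈ 75942.512.
Standard quotas: P2 12.5728, P7 4.0645, P6 11.0863, P8 5.1916, P4 7.8714, P5 2.2134.
Lower quotas: P2 12, P7 4, P6 11, P8 5, P4 7, P5 2 (sum 41, leaving 2 seats).
Remainders in descending order: P4 0.8714, P2 0.5728, P5 0.2134, P8 0.1916, P6 0.0863, P7 0.0645.
Largest remainders: P4, P2 receive the extra seats.

P2 13; P7 4; P6 11; P8 5; P4 8; P5 2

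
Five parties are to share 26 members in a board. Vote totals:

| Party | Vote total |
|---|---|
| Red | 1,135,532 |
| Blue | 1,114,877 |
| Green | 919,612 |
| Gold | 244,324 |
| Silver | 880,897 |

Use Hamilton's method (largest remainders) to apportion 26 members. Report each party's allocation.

Red 7, Blue 7, Green 6, Gold 1, Silver 5

The standard divisor is 4295242/26 ≈ 165201.615.
Standard quotas: Red 6.8736, Blue 6.7486, Green 5.5666, Gold 1.4789, Silver 5.3323.
Lower quotas: Red 6, Blue 6, Green 5, Gold 1, Silver 5 (sum 23, leaving 3 seats).
Remainders in descending order: Red 0.8736, Blue 0.7486, Green 0.5666, Gold 0.4789, Silver 0.3323.
Largest remainders: Red, Blue, Green receive the extra seats.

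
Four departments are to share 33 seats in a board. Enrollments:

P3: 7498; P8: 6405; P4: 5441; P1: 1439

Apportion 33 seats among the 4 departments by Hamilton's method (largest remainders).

P3: 12, P8: 10, P4: 9, P1: 2

Total 20783; standard divisor 20783/33 ≈ 629.788.
Standard quotas: P3 11.9056, P8 10.1701, P4 8.6394, P1 2.2849.
Lower quotas: P3 11, P8 10, P4 8, P1 2 (sum 31, leaving 2 seats).
Remainders in descending order: P3 0.9056, P4 0.6394, P1 0.2849, P8 0.1701.
Largest remainders: P3, P4 receive the extra seats.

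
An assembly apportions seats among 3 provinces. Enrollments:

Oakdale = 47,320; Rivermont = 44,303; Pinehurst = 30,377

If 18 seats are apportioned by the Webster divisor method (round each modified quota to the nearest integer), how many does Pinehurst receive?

Standard divisor 122000/18 ≈ 6777.778; standard quotas: Oakdale 6.982, Rivermont 6.537, Pinehurst 4.482.
Rounding to the nearest integer gives Oakdale 7, Rivermont 7, Pinehurst 4 — total 18, matching the house size, so no adjustment is needed.
Pinehurst receives 4.

4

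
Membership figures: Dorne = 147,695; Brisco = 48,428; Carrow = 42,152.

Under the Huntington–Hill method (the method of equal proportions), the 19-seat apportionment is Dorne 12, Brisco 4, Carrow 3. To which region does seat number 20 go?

Carrow

Priority for the next seat is population ÷ (√(s·(s+1))).
Priorities: Dorne 11825.064, Brisco 10828.830, Carrow 12168.234.
Highest priority: Carrow.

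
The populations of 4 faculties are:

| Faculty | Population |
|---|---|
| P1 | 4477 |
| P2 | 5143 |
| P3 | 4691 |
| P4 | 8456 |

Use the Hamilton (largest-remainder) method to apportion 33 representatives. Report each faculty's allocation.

Total 22767; standard divisor 22767/33 ≈ 689.909.
Standard quotas: P1 6.4893, P2 7.4546, P3 6.7994, P4 12.2567.
Lower quotas: P1 6, P2 7, P3 6, P4 12 (sum 31, leaving 2 seats).
Remainders in descending order: P3 0.7994, P1 0.4893, P2 0.4546, P4 0.2567.
Largest remainders: P3, P1 receive the extra seats.

P1: 7; P2: 7; P3: 7; P4: 12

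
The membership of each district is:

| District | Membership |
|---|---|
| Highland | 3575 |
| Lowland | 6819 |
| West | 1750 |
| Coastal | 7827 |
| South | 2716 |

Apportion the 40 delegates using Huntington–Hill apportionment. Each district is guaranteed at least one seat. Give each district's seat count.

With divisor 566: modified quotas Highland 6.316, Lowland 12.048, West 3.092, Coastal 13.829, South 4.799.
Geometric-mean thresholds: Highland √(6·7)=6.481, Lowland √(12·13)=12.490, West √(3·4)=3.464, Coastal √(13·14)=13.491, South √(4·5)=4.472.
Each quota rounded against its threshold gives Highland 6, Lowland 12, West 3, Coastal 14, South 5 (total 40).

Highland=6, Lowland=12, West=3, Coastal=14, South=5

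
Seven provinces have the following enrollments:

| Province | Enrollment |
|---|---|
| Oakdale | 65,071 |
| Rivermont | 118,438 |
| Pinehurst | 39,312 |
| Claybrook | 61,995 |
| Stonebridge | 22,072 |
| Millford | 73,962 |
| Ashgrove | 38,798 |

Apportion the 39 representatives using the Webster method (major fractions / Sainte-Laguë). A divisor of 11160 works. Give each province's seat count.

With modified divisor 11160: modified quotas Oakdale 5.831, Rivermont 10.613, Pinehurst 3.523, Claybrook 5.555, Stonebridge 1.978, Millford 6.627, Ashgrove 3.477.
Rounding to the nearest integer: Oakdale 6, Rivermont 11, Pinehurst 4, Claybrook 6, Stonebridge 2, Millford 7, Ashgrove 3 (total 39).

Oakdale 6; Rivermont 11; Pinehurst 4; Claybrook 6; Stonebridge 2; Millford 7; Ashgrove 3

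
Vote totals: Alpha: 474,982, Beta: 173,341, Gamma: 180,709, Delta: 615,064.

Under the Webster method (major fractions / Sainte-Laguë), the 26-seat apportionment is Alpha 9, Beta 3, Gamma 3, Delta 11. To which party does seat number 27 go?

Delta

Priority for the next seat is population ÷ (current seats + 0.5).
Priorities: Alpha 49998.105, Beta 49526.000, Gamma 51631.143, Delta 53483.826.
Highest priority: Delta.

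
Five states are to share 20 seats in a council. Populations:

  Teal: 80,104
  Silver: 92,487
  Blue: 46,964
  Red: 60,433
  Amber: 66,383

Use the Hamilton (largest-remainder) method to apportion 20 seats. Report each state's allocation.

Teal 5; Silver 5; Blue 3; Red 3; Amber 4

Standard divisor: 346371 ÷ 20 ≈ 17318.55.
Standard quotas: Teal 4.6253, Silver 5.3403, Blue 2.7118, Red 3.4895, Amber 3.8331.
Lower quotas: Teal 4, Silver 5, Blue 2, Red 3, Amber 3 (sum 17, leaving 3 seats).
Remainders in descending order: Amber 0.8331, Blue 0.7118, Teal 0.6253, Red 0.4895, Silver 0.3403.
The surplus seats go to Amber, Blue, Teal.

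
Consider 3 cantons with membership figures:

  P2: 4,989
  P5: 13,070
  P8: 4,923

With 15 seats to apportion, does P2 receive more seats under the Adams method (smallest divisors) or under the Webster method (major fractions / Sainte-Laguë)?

Adams

Adams: P2 4, P5 8, P8 3.
Webster: P2 3, P5 9, P8 3.
P2 gets 4 under Adams and 3 under Webster.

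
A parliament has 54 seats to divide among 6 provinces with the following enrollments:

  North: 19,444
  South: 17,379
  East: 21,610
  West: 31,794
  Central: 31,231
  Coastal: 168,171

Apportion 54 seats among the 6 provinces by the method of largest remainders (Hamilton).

Standard divisor: 289629 ÷ 54 ≈ 5363.5.
Standard quotas: North 3.6252, South 3.2402, East 4.0291, West 5.9278, Central 5.8229, Coastal 31.3547.
Lower quotas: North 3, South 3, East 4, West 5, Central 5, Coastal 31 (sum 51, leaving 3 seats).
Remainders in descending order: West 0.9278, Central 0.8229, North 0.6252, Coastal 0.3547, South 0.2402, East 0.0291.
The surplus seats go to West, Central, North.

North: 4; South: 3; East: 4; West: 6; Central: 6; Coastal: 31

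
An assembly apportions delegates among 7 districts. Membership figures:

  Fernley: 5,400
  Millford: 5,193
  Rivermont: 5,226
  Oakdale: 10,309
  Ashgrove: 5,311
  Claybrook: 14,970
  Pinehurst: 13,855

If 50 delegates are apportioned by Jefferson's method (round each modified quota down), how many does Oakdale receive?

Standard divisor 60264/50 ≈ 1205.28; standard quotas: Fernley 4.480, Millford 4.309, Rivermont 4.336, Oakdale 8.553, Ashgrove 4.406, Claybrook 12.420, Pinehurst 11.495.
Rounding down gives 4, 4, 4, 8, 4, 12, 11 = 47 seats, so the divisor must be adjusted.
With modified divisor 1100: modified quotas Fernley 4.909, Millford 4.721, Rivermont 4.751, Oakdale 9.372, Ashgrove 4.828, Claybrook 13.609, Pinehurst 12.595.
Rounding down: Fernley 4, Millford 4, Rivermont 4, Oakdale 9, Ashgrove 4, Claybrook 13, Pinehurst 12 (total 50).
Oakdale receives 9.

9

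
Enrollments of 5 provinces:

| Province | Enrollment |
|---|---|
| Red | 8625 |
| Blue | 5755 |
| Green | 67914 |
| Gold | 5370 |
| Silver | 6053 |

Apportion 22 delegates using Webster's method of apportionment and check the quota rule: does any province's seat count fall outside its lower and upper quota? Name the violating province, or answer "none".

Green

Standard quotas: Red 2.025, Blue 1.351, Green 15.943, Gold 1.261, Silver 1.421.
Webster allocation: Red 2, Blue 1, Green 17, Gold 1, Silver 1.
Green has quota 15.943 (lower 15, upper 16) but receives 17 — outside the quota interval.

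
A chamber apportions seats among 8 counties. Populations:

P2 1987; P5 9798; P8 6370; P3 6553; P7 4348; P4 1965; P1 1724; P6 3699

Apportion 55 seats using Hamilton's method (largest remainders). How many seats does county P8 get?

10

The standard divisor is 36444/55 ≈ 662.618.
Standard quotas: P2 2.9987, P5 14.7868, P8 9.6134, P3 9.8896, P7 6.5618, P4 2.9655, P1 2.6018, P6 5.5824.
Lower quotas: P2 2, P5 14, P8 9, P3 9, P7 6, P4 2, P1 2, P6 5 (sum 49, leaving 6 seats).
Remainders in descending order: P2 0.9987, P4 0.9655, P3 0.8896, P5 0.7868, P8 0.6134, P1 0.6018, P6 0.5824, P7 0.5618.
The surplus seats go to P2, P4, P3, P5, P8, P1.
P8 receives 10.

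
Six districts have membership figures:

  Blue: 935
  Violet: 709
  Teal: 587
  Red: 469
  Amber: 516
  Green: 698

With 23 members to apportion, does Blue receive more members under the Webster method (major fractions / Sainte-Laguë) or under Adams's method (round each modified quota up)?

Webster: Blue 6, Violet 4, Teal 3, Red 3, Amber 3, Green 4.
Adams: Blue 5, Violet 4, Teal 4, Red 3, Amber 3, Green 4.
Blue gets 6 under Webster and 5 under Adams.

Webster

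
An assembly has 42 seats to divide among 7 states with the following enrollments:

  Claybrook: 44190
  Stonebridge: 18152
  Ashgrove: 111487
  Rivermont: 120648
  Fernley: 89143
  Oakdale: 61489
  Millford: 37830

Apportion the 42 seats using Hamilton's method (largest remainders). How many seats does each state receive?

Claybrook: 4, Stonebridge: 2, Ashgrove: 10, Rivermont: 10, Fernley: 8, Oakdale: 5, Millford: 3

Total 482939; standard divisor 482939/42 ≈ 11498.548.
Standard quotas: Claybrook 3.8431, Stonebridge 1.5786, Ashgrove 9.6957, Rivermont 10.4925, Fernley 7.7525, Oakdale 5.3475, Millford 3.2900.
Lower quotas: Claybrook 3, Stonebridge 1, Ashgrove 9, Rivermont 10, Fernley 7, Oakdale 5, Millford 3 (sum 38, leaving 4 seats).
Remainders in descending order: Claybrook 0.8431, Fernley 0.7525, Ashgrove 0.6957, Stonebridge 0.5786, Rivermont 0.4925, Oakdale 0.3475, Millford 0.2900.
Largest remainders: Claybrook, Fernley, Ashgrove, Stonebridge receive the extra seats.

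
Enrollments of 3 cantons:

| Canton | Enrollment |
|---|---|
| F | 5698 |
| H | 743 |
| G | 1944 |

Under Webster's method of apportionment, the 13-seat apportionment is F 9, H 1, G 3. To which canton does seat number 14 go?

Priority for the next seat is population ÷ (current seats + 0.5).
Priorities: F 599.789, H 495.333, G 555.429.
Highest priority: F.

F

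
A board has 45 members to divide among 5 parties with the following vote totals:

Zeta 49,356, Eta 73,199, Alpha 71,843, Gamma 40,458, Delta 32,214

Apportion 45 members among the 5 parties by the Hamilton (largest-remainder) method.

Zeta=8, Eta=12, Alpha=12, Gamma=7, Delta=6

The standard divisor is 267070/45 ≈ 5934.889.
Standard quotas: Zeta 8.3162, Eta 12.3337, Alpha 12.1052, Gamma 6.8170, Delta 5.4279.
Lower quotas: Zeta 8, Eta 12, Alpha 12, Gamma 6, Delta 5 (sum 43, leaving 2 seats).
Remainders in descending order: Gamma 0.8170, Delta 0.4279, Eta 0.3337, Zeta 0.3162, Alpha 0.1052.
Largest remainders: Gamma, Delta receive the extra seats.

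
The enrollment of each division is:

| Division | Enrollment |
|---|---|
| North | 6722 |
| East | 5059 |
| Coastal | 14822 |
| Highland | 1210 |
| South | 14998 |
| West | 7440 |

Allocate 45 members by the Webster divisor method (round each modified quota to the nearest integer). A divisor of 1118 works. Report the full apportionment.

North 6, East 5, Coastal 13, Highland 1, South 13, West 7

With modified divisor 1118: modified quotas North 6.013, East 4.525, Coastal 13.258, Highland 1.082, South 13.415, West 6.655.
Rounding to the nearest integer: North 6, East 5, Coastal 13, Highland 1, South 13, West 7 (total 45).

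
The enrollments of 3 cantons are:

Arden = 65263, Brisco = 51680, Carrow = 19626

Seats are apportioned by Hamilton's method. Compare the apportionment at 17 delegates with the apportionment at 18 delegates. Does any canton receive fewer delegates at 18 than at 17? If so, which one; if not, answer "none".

Carrow

At 17 seats: Arden 8, Brisco 6, Carrow 3.
At 18 seats: Arden 9, Brisco 7, Carrow 2.
Carrow drops from 3 to 2.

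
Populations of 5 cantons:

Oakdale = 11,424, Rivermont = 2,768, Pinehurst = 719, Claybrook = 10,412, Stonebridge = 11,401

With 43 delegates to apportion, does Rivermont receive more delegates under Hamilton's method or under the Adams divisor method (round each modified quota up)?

Adams

Hamilton: Oakdale 14, Rivermont 3, Pinehurst 1, Claybrook 12, Stonebridge 13.
Adams: Oakdale 13, Rivermont 4, Pinehurst 1, Claybrook 12, Stonebridge 13.
Rivermont gets 3 under Hamilton and 4 under Adams.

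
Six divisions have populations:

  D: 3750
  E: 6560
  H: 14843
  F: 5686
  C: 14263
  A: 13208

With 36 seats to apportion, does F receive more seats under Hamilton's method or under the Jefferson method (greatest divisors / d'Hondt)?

Hamilton: D 2, E 4, H 9, F 4, C 9, A 8.
Jefferson: D 2, E 4, H 10, F 3, C 9, A 8.
F gets 4 under Hamilton and 3 under Jefferson.

Hamilton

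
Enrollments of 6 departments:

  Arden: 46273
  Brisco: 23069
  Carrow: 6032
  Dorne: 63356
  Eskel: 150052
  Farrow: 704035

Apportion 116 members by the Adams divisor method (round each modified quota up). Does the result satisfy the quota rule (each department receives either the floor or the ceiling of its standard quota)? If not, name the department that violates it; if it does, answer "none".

Standard quotas: Arden 5.407, Brisco 2.695, Carrow 0.705, Dorne 7.402, Eskel 17.532, Farrow 82.259.
Adams allocation: Arden 6, Brisco 3, Carrow 1, Dorne 8, Eskel 18, Farrow 80.
Farrow has quota 82.259 (lower 82, upper 83) but receives 80 — outside the quota interval.

Farrow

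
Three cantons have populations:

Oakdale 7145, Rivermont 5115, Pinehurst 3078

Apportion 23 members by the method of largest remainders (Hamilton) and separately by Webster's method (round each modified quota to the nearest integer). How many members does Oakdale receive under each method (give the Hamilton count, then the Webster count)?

Hamilton: Oakdale 11, Rivermont 8, Pinehurst 4.
Webster: Oakdale 10, Rivermont 8, Pinehurst 5.
Oakdale gets 11 under Hamilton and 10 under Webster.

11 and 10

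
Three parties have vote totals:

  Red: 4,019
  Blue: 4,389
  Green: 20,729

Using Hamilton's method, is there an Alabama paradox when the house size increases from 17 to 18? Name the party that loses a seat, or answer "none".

At 17 seats: Red 2, Blue 3, Green 12.
At 18 seats: Red 2, Blue 3, Green 13.
No party's allocation decreased.

none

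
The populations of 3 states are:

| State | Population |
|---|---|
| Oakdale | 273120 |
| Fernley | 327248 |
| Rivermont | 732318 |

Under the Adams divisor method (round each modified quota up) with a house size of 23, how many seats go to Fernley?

6

Standard divisor 1332686/23 ≈ 57942.87; standard quotas: Oakdale 4.714, Fernley 5.648, Rivermont 12.639.
Rounding up gives 5, 6, 13 = 24 seats, so the divisor must be adjusted.
With modified divisor 63200: modified quotas Oakdale 4.322, Fernley 5.178, Rivermont 11.587.
Rounding up: Oakdale 5, Fernley 6, Rivermont 12 (total 23).
Fernley receives 6.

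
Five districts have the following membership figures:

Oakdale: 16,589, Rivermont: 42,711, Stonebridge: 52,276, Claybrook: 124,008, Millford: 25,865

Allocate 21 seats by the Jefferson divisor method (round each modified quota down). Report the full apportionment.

Oakdale 1, Rivermont 3, Stonebridge 4, Claybrook 11, Millford 2

Standard divisor 261449/21 ≈ 12449.952; standard quotas: Oakdale 1.332, Rivermont 3.431, Stonebridge 4.199, Claybrook 9.961, Millford 2.078.
Rounding down gives 1, 3, 4, 9, 2 = 19 seats, so the divisor must be adjusted.
With modified divisor 11000: modified quotas Oakdale 1.508, Rivermont 3.883, Stonebridge 4.752, Claybrook 11.273, Millford 2.351.
Rounding down: Oakdale 1, Rivermont 3, Stonebridge 4, Claybrook 11, Millford 2 (total 21).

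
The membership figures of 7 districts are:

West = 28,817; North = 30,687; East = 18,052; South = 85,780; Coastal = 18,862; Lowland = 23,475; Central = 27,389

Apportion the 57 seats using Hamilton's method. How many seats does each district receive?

West: 7, North: 7, East: 4, South: 21, Coastal: 5, Lowland: 6, Central: 7

The standard divisor is 233062/57 ≈ 4088.807.
Standard quotas: West 7.0478, North 7.5051, East 4.4150, South 20.9792, Coastal 4.6131, Lowland 5.7413, Central 6.6985.
Lower quotas: West 7, North 7, East 4, South 20, Coastal 4, Lowland 5, Central 6 (sum 53, leaving 4 seats).
Remainders in descending order: South 0.9792, Lowland 0.7413, Central 0.6985, Coastal 0.6131, North 0.5051, East 0.4150, West 0.0478.
The surplus seats go to South, Lowland, Central, Coastal.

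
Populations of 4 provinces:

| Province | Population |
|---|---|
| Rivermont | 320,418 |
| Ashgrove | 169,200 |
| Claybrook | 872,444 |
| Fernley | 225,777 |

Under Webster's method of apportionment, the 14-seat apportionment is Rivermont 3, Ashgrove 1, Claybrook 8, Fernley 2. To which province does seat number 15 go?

Ashgrove

Priority for the next seat is population ÷ (current seats + 0.5).
Priorities: Rivermont 91548.000, Ashgrove 112800.000, Claybrook 102640.471, Fernley 90310.800.
Highest priority: Ashgrove.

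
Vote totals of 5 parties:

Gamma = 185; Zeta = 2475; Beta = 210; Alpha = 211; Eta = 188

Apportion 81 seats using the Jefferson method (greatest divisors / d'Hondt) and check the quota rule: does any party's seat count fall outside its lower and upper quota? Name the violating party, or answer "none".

Standard quotas: Gamma 4.584, Zeta 61.326, Beta 5.203, Alpha 5.228, Eta 4.658.
Jefferson allocation: Gamma 4, Zeta 63, Beta 5, Alpha 5, Eta 4.
Zeta has quota 61.326 (lower 61, upper 62) but receives 63 — outside the quota interval.

Zeta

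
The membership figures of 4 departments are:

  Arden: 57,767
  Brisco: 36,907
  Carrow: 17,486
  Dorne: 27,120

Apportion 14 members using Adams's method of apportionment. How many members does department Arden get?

5

Standard divisor 139280/14 ≈ 9948.571; standard quotas: Arden 5.807, Brisco 3.710, Carrow 1.758, Dorne 2.726.
Rounding up gives 6, 4, 2, 3 = 15 seats, so the divisor must be adjusted.
With modified divisor 11900: modified quotas Arden 4.854, Brisco 3.101, Carrow 1.469, Dorne 2.279.
Rounding up: Arden 5, Brisco 4, Carrow 2, Dorne 3 (total 14).
Arden receives 5.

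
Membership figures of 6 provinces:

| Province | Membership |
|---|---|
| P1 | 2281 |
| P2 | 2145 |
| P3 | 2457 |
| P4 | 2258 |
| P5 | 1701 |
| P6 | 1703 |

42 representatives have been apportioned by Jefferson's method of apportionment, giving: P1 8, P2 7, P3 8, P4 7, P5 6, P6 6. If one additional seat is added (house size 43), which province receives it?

Priority for the next seat is population ÷ (current seats + 1).
Priorities: P1 253.444, P2 268.125, P3 273.000, P4 282.250, P5 243.000, P6 243.286.
Highest priority: P4.

P4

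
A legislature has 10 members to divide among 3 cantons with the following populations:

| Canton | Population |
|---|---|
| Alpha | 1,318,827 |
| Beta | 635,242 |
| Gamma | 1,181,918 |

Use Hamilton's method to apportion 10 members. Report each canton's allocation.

Alpha=4, Beta=2, Gamma=4

The standard divisor is 3135987/10 ≈ 313598.7.
Standard quotas: Alpha 4.2055, Beta 2.0257, Gamma 3.7689.
Lower quotas: Alpha 4, Beta 2, Gamma 3 (sum 9, leaving 1 seat).
Remainders in descending order: Gamma 0.7689, Alpha 0.2055, Beta 0.0257.
The surplus seat goes to Gamma.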